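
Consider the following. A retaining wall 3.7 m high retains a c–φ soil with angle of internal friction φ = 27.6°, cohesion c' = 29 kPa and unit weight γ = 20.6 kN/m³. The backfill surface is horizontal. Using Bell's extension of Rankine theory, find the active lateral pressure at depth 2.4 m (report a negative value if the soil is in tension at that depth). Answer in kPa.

K_a = (1 − sin φ)/(1 + sin φ) = 0.3668.
σ_a = K_a γ z − 2c√K_a = 0.3668×20.6×2.4 − 2×29×0.6056 = -16.99 kPa.

-17.0 kPa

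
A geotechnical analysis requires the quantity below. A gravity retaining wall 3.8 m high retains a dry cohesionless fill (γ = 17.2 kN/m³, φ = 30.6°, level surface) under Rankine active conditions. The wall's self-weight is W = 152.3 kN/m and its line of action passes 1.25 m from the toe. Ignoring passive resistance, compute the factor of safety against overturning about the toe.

3.72

K_a = tan²(45° − 30.6°/2) = 0.3253.
P_a = ½K_aγH² = 0.5×0.3253×17.2×3.8² = 40.40 kN/m, acting at H/3 = 1.267 m above the base.
Overturning moment M_o = P_a × H/3 = 40.40 × 1.267 = 51.18.
Resisting moment M_r = W × 1.25 = 152.3 × 1.25 = 190.4.
FS_overturning = M_r/M_o = 190.4/51.18 = 3.720.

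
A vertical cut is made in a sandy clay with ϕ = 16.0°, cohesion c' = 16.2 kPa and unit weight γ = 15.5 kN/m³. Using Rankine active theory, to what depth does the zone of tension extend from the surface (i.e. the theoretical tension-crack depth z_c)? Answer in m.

K_a = tan²(45° − 16.0°/2) = 0.5678; √K_a = 0.7536.
The active pressure is zero where K_a γ z = 2c√K_a, so z_c = 2c/(γ√K_a) = 2×16.2/(15.5×0.7536) = 2.774 m.

2.77 m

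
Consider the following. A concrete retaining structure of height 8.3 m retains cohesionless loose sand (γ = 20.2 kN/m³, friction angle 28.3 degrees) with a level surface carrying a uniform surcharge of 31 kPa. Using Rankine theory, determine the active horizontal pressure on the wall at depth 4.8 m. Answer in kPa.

K_a = (1 − sin φ)/(1 + sin φ) = 0.3568.
σ_v = γz + q = 20.2 × 4.8 + 31 = 128.0 kPa.
σ_h = K_a σ_v = 0.3568 × 128.0 = 45.65 kPa.

45.7 kPa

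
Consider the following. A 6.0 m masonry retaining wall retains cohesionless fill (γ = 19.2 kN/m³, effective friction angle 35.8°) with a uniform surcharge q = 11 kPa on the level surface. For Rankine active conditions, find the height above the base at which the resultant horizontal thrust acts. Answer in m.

K_a = 0.2619.
Triangular part P₁ = ½K_aγH² = 90.50 at H/3 = 2.000 m; rectangular part P₂ = K_a q H = 17.28 at H/2 = 3.000 m.
ȳ = (P₁·2.000 + P₂·3.000)/(P₁+P₂) = 2.160 m.

2.16 m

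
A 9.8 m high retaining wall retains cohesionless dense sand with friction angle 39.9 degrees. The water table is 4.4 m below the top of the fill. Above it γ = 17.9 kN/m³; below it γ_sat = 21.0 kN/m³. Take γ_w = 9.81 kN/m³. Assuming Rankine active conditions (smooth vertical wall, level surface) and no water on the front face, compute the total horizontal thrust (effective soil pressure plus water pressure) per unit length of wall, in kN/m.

K_a = tan²(45° − φ/2) = 0.2184.
γ' = 21.0 − 9.81 = 11.19 kN/m³. Depth below WT = 5.4 m.
σ'_h at WT = K_a γ d_w = 17.20 kPa; at base = 17.20 + K_a γ' × 5.4 = 30.40 kPa.
P₁ (0–4.4 m) = ½×17.20×4.4 = 37.85. P₂ (4.4–9.8 m) = ½(17.20+30.40)×5.4 = 128.5.
P_w = ½ γ_w h₂² = 0.5×9.81×5.4² = 143.0. Total = 37.85+128.5+143.0 = 309.4 kN/m.

309 kN/m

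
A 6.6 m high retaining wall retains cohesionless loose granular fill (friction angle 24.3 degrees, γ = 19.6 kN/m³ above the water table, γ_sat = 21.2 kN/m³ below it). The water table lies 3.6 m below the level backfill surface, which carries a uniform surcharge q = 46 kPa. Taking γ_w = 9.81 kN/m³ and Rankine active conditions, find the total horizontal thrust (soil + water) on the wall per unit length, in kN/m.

K_a = tan²(45° − φ/2) = 0.4169.
γ' = 21.2 − 9.81 = 11.39 kN/m³. h₂ = H − d_w = 3.0 m.
σ'_h: at surface K_a·q = 19.18; at WT K_a(q+γd_w) = 48.60; at base K_a(q+γd_w+γ'h₂) = 62.84 kPa.
P₁ = ½(19.18+48.60)×3.6 = 122.0; P₂ = ½(48.60+62.84)×3.0 = 167.2; P_w = ½γ_w h₂² = 44.14.
Total = 122.0+167.2+44.14 = 333.3 kN/m.

333 kN/m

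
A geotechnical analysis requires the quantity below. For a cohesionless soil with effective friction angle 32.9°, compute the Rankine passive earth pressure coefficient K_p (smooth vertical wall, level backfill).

3.38

K_p = (1 + sin φ)/(1 − sin φ) = tan²(45° + 32.9°/2) = 3.378.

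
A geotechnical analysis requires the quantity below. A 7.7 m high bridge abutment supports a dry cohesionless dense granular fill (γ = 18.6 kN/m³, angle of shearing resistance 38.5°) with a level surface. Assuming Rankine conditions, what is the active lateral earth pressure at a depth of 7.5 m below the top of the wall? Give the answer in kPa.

K_a = (1 − sin φ)/(1 + sin φ) = 0.2327.
σ_h = K_a γ z = 0.2327 × 18.6 × 7.5 = 32.46 kPa.

32.5 kPa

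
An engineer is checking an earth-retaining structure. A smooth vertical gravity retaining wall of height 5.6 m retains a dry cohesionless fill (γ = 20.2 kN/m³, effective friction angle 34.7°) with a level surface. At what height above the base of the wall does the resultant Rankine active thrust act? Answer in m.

1.87 m

K_a = 0.2745.
The pressure distribution is triangular, so the resultant acts at H/3 above the base = 5.6/3 = 1.867 m.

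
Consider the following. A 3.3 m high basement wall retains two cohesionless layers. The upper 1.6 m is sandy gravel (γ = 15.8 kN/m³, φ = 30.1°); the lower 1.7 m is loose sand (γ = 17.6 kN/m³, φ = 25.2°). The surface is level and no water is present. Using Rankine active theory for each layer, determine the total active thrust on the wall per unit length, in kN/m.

K_a1 = tan²(45°−30.1°/2) = 0.3320; K_a2 = tan²(45°−25.2°/2) = 0.4027.
Layer 1: σ at base = K_a1 γ₁ h₁ = 8.393 kPa; P₁ = ½×8.393×1.6 = 6.714.
Layer 2: σ_v at top = γ₁h₁ = 25.28; σ_h top = K_a2×25.28 = 10.18; σ_h base = K_a2×(25.28+17.6×1.7) = 22.23.
P₂ = ½(10.18+22.23)×1.7 = 27.55. Total P_a = 6.714+27.55 = 34.26 kN/m.

34.3 kN/m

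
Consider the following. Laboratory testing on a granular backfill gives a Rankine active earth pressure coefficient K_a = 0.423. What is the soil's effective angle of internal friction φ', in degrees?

K_a = tan²(45° − φ/2) ⇒ 45° − φ/2 = arctan(√0.423) = 33.04°.
φ = 2(45° − 33.04°) = 23.92°.

23.9°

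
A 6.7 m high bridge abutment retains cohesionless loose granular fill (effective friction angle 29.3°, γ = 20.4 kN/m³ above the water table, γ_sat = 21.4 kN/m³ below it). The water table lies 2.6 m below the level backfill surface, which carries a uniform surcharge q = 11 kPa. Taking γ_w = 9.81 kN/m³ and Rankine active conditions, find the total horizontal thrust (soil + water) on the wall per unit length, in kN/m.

K_a = tan²(45° − φ/2) = 0.3428.
γ' = 21.4 − 9.81 = 11.59 kN/m³. h₂ = H − d_w = 4.1 m.
σ'_h: at surface K_a·q = 3.771; at WT K_a(q+γd_w) = 21.96; at base K_a(q+γd_w+γ'h₂) = 38.25 kPa.
P₁ = ½(3.771+21.96)×2.6 = 33.44; P₂ = ½(21.96+38.25)×4.1 = 123.4; P_w = ½γ_w h₂² = 82.45.
Total = 33.44+123.4+82.45 = 239.3 kN/m.

239 kN/m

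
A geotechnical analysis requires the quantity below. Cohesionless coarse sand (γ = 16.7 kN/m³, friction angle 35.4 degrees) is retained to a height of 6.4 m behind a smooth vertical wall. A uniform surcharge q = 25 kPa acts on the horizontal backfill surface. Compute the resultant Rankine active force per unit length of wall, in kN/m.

134 kN/m

K_a = tan²(45° − φ/2) = 0.2664.
Soil triangle: ½ K_a γ H² = 0.5×0.2664×16.7×6.4² = 91.11 kN/m.
Surcharge rectangle: K_a q H = 0.2664×25×6.4 = 42.62 kN/m.
Total = 91.11 + 42.62 = 133.7 kN/m.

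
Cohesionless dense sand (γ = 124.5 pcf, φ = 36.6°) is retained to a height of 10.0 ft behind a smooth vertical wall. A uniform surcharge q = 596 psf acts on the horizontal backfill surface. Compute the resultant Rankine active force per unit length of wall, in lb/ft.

K_a = tan²(45° − φ/2) = 0.2530.
Soil triangle: ½ K_a γ H² = 0.5×0.2530×124.5×10.0² = 1575 lb/ft.
Surcharge rectangle: K_a q H = 0.2530×596×10.0 = 1508 lb/ft.
Total = 1575 + 1508 = 3082 lb/ft.

3080 lb/ft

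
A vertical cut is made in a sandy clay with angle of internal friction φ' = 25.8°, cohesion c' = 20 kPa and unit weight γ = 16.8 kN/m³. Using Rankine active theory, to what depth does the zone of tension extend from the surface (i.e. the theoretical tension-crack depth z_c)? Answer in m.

K_a = tan²(45° − 25.8°/2) = 0.3935; √K_a = 0.6273.
The active pressure is zero where K_a γ z = 2c√K_a, so z_c = 2c/(γ√K_a) = 2×20/(16.8×0.6273) = 3.796 m.

3.80 m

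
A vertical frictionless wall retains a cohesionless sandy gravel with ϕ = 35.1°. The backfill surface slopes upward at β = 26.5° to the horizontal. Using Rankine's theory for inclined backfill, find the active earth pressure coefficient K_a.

K_a = cos β · (cos β − √(cos²β − cos²φ)) / (cos β + √(cos²β − cos²φ)).
cos β = 0.8949, cos φ = 0.8181, √(cos²β − cos²φ) = 0.3627.
K_a = 0.8949 × (0.8949 − 0.3627)/(0.8949 + 0.3627) = 0.3788.

0.379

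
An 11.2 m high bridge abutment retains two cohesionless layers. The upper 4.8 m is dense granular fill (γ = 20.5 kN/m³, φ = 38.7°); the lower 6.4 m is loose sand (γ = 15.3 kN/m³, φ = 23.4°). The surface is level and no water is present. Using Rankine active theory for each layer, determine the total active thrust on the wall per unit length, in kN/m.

461 kN/m

K_a1 = tan²(45°−38.7°/2) = 0.2306; K_a2 = tan²(45°−23.4°/2) = 0.4315.
Layer 1: σ at base = K_a1 γ₁ h₁ = 22.69 kPa; P₁ = ½×22.69×4.8 = 54.46.
Layer 2: σ_v at top = γ₁h₁ = 98.40; σ_h top = K_a2×98.40 = 42.46; σ_h base = K_a2×(98.40+15.3×6.4) = 84.71.
P₂ = ½(42.46+84.71)×6.4 = 406.9. Total P_a = 54.46+406.9 = 461.4 kN/m.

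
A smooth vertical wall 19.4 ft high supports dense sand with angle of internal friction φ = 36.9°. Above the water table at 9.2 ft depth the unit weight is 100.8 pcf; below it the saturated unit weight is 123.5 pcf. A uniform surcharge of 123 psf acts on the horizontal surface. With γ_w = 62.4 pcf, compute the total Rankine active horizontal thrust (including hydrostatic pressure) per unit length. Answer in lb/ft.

8060 lb/ft

K_a = tan²(45° − φ/2) = 0.2497.
γ' = 123.5 − 62.4 = 61.10 pcf. h₂ = H − d_w = 10.2 ft.
σ'_h: at surface K_a·q = 30.71; at WT K_a(q+γd_w) = 262.2; at base K_a(q+γd_w+γ'h₂) = 417.8 psf.
P₁ = ½(30.71+262.2)×9.2 = 1348; P₂ = ½(262.2+417.8)×10.2 = 3468; P_w = ½γ_w h₂² = 3246.
Total = 1348+3468+3246 = 8062 lb/ft.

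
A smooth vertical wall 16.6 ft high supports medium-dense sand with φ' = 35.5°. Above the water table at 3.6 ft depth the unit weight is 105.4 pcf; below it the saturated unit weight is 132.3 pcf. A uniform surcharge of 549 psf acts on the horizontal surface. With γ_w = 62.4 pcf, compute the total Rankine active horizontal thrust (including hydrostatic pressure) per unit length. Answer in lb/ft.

10700 lb/ft

K_a = tan²(45° − φ/2) = 0.2653.
γ' = 132.3 − 62.4 = 69.90 pcf. h₂ = H − d_w = 13.0 ft.
σ'_h: at surface K_a·q = 145.6; at WT K_a(q+γd_w) = 246.3; at base K_a(q+γd_w+γ'h₂) = 487.3 psf.
P₁ = ½(145.6+246.3)×3.6 = 705.4; P₂ = ½(246.3+487.3)×13.0 = 4768; P_w = ½γ_w h₂² = 5273.
Total = 705.4+4768+5273 = 10750 lb/ft.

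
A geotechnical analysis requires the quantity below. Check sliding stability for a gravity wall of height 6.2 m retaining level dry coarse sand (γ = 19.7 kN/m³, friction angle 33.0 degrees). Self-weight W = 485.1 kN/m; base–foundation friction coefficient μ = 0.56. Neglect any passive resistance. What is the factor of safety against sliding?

K_a = tan²(45° − 33.0°/2) = 0.2948.
P_a = ½K_aγH² = 0.5×0.2948×19.7×6.2² = 111.6 kN/m, acting at H/3 = 2.067 m above the base.
FS_sliding = μW / P_a = 0.56×485.1 / 111.6 = 2.434.

2.43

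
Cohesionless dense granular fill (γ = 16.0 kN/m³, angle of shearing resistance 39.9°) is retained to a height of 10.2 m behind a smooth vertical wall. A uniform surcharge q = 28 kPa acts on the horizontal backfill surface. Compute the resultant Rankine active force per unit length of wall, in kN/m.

K_a = tan²(45° − φ/2) = 0.2184.
Soil triangle: ½ K_a γ H² = 0.5×0.2184×16.0×10.2² = 181.8 kN/m.
Surcharge rectangle: K_a q H = 0.2184×28×10.2 = 62.39 kN/m.
Total = 181.8 + 62.39 = 244.2 kN/m.

244 kN/m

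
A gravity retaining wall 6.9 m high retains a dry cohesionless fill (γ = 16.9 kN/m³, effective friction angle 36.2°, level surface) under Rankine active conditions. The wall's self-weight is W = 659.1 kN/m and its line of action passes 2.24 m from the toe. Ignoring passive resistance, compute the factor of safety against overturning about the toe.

6.20

K_a = tan²(45° − 36.2°/2) = 0.2574.
P_a = ½K_aγH² = 0.5×0.2574×16.9×6.9² = 103.5 kN/m, acting at H/3 = 2.300 m above the base.
Overturning moment M_o = P_a × H/3 = 103.5 × 2.300 = 238.2.
Resisting moment M_r = W × 2.24 = 659.1 × 2.24 = 1476.
FS_overturning = M_r/M_o = 1476/238.2 = 6.199.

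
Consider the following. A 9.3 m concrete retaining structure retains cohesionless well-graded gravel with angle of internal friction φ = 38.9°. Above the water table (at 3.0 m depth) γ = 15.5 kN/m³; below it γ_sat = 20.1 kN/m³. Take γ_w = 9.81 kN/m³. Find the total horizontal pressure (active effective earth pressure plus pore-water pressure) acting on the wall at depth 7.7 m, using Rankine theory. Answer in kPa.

K_a = (1 − sin φ)/(1 + sin φ) = 0.2285.
γ' = 20.1 − 9.81 = 10.29 kN/m³.
Effective vertical stress at 7.7 m: σ'_v = 15.5×3.0 + 10.29×4.70 = 94.86 kPa.
σ'_h = K_a σ'_v = 0.2285 × 94.86 = 21.68 kPa; u = γ_w × 4.70 = 46.11 kPa.
Total σ_h = 21.68 + 46.11 = 67.79 kPa.

67.8 kPa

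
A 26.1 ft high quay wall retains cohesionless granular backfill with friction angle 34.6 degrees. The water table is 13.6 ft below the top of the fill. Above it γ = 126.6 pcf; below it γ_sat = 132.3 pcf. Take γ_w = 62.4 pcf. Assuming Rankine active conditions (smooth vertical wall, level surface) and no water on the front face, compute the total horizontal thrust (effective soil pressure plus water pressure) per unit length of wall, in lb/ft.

K_a = tan²(45° − φ/2) = 0.2756.
γ' = 132.3 − 62.4 = 69.90 pcf. Depth below WT = 12.5 ft.
σ'_h at WT = K_a γ d_w = 474.6 psf; at base = 474.6 + K_a γ' × 12.5 = 715.4 psf.
P₁ (0–13.6 ft) = ½×474.6×13.6 = 3227. P₂ (13.6–26.1 ft) = ½(474.6+715.4)×12.5 = 7438.
P_w = ½ γ_w h₂² = 0.5×62.4×12.5² = 4875. Total = 3227+7438+4875 = 15540 lb/ft.

15500 lb/ft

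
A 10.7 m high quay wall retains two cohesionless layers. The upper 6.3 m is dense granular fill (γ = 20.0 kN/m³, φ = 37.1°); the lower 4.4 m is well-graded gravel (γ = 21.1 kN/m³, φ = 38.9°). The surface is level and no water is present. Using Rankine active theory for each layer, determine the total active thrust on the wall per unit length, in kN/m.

272 kN/m

K_a1 = tan²(45°−37.1°/2) = 0.2475; K_a2 = tan²(45°−38.9°/2) = 0.2285.
Layer 1: σ at base = K_a1 γ₁ h₁ = 31.18 kPa; P₁ = ½×31.18×6.3 = 98.23.
Layer 2: σ_v at top = γ₁h₁ = 126.0; σ_h top = K_a2×126.0 = 28.79; σ_h base = K_a2×(126.0+21.1×4.4) = 50.01.
P₂ = ½(28.79+50.01)×4.4 = 173.4. Total P_a = 98.23+173.4 = 271.6 kN/m.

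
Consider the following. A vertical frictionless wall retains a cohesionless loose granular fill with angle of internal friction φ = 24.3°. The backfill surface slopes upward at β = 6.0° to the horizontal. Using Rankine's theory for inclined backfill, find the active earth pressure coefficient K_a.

K_a = cos β · (cos β − √(cos²β − cos²φ)) / (cos β + √(cos²β − cos²φ)).
cos β = 0.9945, cos φ = 0.9114, √(cos²β − cos²φ) = 0.3980.
K_a = 0.9945 × (0.9945 − 0.3980)/(0.9945 + 0.3980) = 0.4260.

0.426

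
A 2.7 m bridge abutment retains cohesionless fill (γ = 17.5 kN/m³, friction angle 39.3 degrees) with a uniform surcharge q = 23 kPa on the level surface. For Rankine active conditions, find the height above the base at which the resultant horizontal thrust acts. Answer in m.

K_a = 0.2245.
Triangular part P₁ = ½K_aγH² = 14.32 at H/3 = 0.9000 m; rectangular part P₂ = K_a q H = 13.94 at H/2 = 1.350 m.
ȳ = (P₁·0.9000 + P₂·1.350)/(P₁+P₂) = 1.122 m.

1.12 m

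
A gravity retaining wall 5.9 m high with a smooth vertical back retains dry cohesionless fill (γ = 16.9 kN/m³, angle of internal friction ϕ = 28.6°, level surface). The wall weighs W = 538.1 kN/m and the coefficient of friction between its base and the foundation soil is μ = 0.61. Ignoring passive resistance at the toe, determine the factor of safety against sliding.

K_a = tan²(45° − 28.6°/2) = 0.3525.
P_a = ½K_aγH² = 0.5×0.3525×16.9×5.9² = 103.7 kN/m, acting at H/3 = 1.967 m above the base.
FS_sliding = μW / P_a = 0.61×538.1 / 103.7 = 3.165.

3.17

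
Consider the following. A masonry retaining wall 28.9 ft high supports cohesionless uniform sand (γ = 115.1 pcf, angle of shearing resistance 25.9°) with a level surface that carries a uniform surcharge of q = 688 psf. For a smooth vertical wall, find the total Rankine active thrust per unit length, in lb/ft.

26600 lb/ft

K_a = tan²(45° − φ/2) = 0.3920.
Soil triangle: ½ K_a γ H² = 0.5×0.3920×115.1×28.9² = 18840 lb/ft.
Surcharge rectangle: K_a q H = 0.3920×688×28.9 = 7794 lb/ft.
Total = 18840 + 7794 = 26630 lb/ft.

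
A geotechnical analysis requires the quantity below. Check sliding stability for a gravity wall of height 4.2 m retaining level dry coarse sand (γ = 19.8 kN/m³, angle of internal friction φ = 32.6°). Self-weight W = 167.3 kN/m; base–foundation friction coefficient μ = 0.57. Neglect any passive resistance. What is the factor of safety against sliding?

K_a = tan²(45° − 32.6°/2) = 0.2997.
P_a = ½K_aγH² = 0.5×0.2997×19.8×4.2² = 52.35 kN/m, acting at H/3 = 1.400 m above the base.
FS_sliding = μW / P_a = 0.57×167.3 / 52.35 = 1.822.

1.82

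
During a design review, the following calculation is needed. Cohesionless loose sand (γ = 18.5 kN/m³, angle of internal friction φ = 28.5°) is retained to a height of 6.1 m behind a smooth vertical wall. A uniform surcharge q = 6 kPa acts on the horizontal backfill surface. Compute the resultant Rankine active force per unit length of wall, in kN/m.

K_a = tan²(45° − φ/2) = 0.3540.
Soil triangle: ½ K_a γ H² = 0.5×0.3540×18.5×6.1² = 121.8 kN/m.
Surcharge rectangle: K_a q H = 0.3540×6×6.1 = 12.95 kN/m.
Total = 121.8 + 12.95 = 134.8 kN/m.

135 kN/m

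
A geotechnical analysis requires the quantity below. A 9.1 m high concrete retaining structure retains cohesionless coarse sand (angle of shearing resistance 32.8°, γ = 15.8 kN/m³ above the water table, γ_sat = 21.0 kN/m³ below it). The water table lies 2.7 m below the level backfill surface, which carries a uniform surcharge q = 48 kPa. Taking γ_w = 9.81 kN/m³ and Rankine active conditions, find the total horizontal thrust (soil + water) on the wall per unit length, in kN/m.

K_a = tan²(45° − φ/2) = 0.2973.
γ' = 21.0 − 9.81 = 11.19 kN/m³. h₂ = H − d_w = 6.4 m.
σ'_h: at surface K_a·q = 14.27; at WT K_a(q+γd_w) = 26.95; at base K_a(q+γd_w+γ'h₂) = 48.24 kPa.
P₁ = ½(14.27+26.95)×2.7 = 55.64; P₂ = ½(26.95+48.24)×6.4 = 240.6; P_w = ½γ_w h₂² = 200.9.
Total = 55.64+240.6+200.9 = 497.2 kN/m.

497 kN/m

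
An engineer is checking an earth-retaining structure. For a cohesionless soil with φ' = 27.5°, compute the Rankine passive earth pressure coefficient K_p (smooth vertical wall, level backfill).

2.72

K_p = (1 + sin φ)/(1 − sin φ) = tan²(45° + 27.5°/2) = 2.716.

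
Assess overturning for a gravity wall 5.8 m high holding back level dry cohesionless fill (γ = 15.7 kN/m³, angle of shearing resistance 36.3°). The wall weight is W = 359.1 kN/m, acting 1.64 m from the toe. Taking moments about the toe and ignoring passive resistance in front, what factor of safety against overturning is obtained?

4.50

K_a = tan²(45° − 36.3°/2) = 0.2563.
P_a = ½K_aγH² = 0.5×0.2563×15.7×5.8² = 67.67 kN/m, acting at H/3 = 1.933 m above the base.
Overturning moment M_o = P_a × H/3 = 67.67 × 1.933 = 130.8.
Resisting moment M_r = W × 1.64 = 359.1 × 1.64 = 588.9.
FS_overturning = M_r/M_o = 588.9/130.8 = 4.501.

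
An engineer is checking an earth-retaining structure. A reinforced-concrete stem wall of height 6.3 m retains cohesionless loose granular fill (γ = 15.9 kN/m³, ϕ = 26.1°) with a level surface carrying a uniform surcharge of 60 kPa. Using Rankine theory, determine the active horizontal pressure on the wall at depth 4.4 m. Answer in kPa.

K_a = (1 − sin φ)/(1 + sin φ) = 0.3889.
σ_v = γz + q = 15.9 × 4.4 + 60 = 130.0 kPa.
σ_h = K_a σ_v = 0.3889 × 130.0 = 50.55 kPa.

50.5 kPa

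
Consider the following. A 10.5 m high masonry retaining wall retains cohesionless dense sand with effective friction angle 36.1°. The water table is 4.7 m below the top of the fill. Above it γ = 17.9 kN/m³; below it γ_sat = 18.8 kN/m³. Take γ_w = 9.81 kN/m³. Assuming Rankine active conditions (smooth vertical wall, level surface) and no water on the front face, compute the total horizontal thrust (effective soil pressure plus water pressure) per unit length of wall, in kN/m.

381 kN/m

K_a = tan²(45° − φ/2) = 0.2585.
γ' = 18.8 − 9.81 = 8.990 kN/m³. Depth below WT = 5.8 m.
σ'_h at WT = K_a γ d_w = 21.75 kPa; at base = 21.75 + K_a γ' × 5.8 = 35.23 kPa.
P₁ (0–4.7 m) = ½×21.75×4.7 = 51.11. P₂ (4.7–10.5 m) = ½(21.75+35.23)×5.8 = 165.2.
P_w = ½ γ_w h₂² = 0.5×9.81×5.8² = 165.0. Total = 51.11+165.2+165.0 = 381.3 kN/m.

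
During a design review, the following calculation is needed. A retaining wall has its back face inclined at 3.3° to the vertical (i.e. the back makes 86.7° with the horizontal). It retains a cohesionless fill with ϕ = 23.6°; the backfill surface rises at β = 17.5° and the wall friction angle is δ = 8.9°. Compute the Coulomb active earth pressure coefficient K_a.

K_a = sin²(α+φ) / [sin²α · sin(α−δ) · (1 + √{sin(φ+δ)sin(φ−β) / (sin(α−δ)sin(α+β))})²].
With α = 86.7°, φ = 23.6°, δ = 8.9°, β = 17.5°: K_a = 0.5821.

0.582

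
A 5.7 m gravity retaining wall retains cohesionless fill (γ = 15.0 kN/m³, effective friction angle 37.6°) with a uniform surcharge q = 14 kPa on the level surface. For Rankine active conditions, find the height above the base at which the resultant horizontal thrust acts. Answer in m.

2.13 m

K_a = 0.2421.
Triangular part P₁ = ½K_aγH² = 59.00 at H/3 = 1.900 m; rectangular part P₂ = K_a q H = 19.32 at H/2 = 2.850 m.
ȳ = (P₁·1.900 + P₂·2.850)/(P₁+P₂) = 2.134 m.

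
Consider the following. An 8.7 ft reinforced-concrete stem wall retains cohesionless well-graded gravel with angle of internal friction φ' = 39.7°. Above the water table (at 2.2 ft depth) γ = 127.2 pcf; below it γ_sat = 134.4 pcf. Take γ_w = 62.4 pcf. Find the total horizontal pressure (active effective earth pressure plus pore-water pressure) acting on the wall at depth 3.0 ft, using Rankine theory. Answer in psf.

124 psf

K_a = (1 − sin φ)/(1 + sin φ) = 0.2204.
γ' = 134.4 − 62.4 = 72.00 pcf.
Effective vertical stress at 3.0 ft: σ'_v = 127.2×2.2 + 72.00×0.800 = 337.4 psf.
σ'_h = K_a σ'_v = 0.2204 × 337.4 = 74.38 psf; u = γ_w × 0.800 = 49.92 psf.
Total σ_h = 74.38 + 49.92 = 124.3 psf.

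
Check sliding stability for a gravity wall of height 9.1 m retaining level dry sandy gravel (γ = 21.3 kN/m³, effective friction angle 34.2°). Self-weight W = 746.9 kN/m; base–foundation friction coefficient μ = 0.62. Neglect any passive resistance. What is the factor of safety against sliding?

1.87

K_a = tan²(45° − 34.2°/2) = 0.2803.
P_a = ½K_aγH² = 0.5×0.2803×21.3×9.1² = 247.2 kN/m, acting at H/3 = 3.033 m above the base.
FS_sliding = μW / P_a = 0.62×746.9 / 247.2 = 1.873.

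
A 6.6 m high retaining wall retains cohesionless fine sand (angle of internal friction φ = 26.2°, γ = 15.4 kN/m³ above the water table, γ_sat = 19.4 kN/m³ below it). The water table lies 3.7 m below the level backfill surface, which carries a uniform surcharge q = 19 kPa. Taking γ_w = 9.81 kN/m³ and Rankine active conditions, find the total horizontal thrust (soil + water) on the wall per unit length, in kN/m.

210 kN/m

K_a = tan²(45° − φ/2) = 0.3874.
γ' = 19.4 − 9.81 = 9.590 kN/m³. h₂ = H − d_w = 2.9 m.
σ'_h: at surface K_a·q = 7.361; at WT K_a(q+γd_w) = 29.44; at base K_a(q+γd_w+γ'h₂) = 40.21 kPa.
P₁ = ½(7.361+29.44)×3.7 = 68.08; P₂ = ½(29.44+40.21)×2.9 = 101.0; P_w = ½γ_w h₂² = 41.25.
Total = 68.08+101.0+41.25 = 210.3 kN/m.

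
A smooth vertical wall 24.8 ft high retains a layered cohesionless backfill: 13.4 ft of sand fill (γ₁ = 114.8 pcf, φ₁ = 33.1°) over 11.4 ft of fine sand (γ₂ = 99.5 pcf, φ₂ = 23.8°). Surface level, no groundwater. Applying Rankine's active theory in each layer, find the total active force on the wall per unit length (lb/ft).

13200 lb/ft

K_a1 = tan²(45°−33.1°/2) = 0.2936; K_a2 = tan²(45°−23.8°/2) = 0.4250.
Layer 1: σ at base = K_a1 γ₁ h₁ = 451.6 psf; P₁ = ½×451.6×13.4 = 3026.
Layer 2: σ_v at top = γ₁h₁ = 1538; σ_h top = K_a2×1538 = 653.7; σ_h base = K_a2×(1538+99.5×11.4) = 1136.
P₂ = ½(653.7+1136)×11.4 = 10200. Total P_a = 3026+10200 = 13230 lb/ft.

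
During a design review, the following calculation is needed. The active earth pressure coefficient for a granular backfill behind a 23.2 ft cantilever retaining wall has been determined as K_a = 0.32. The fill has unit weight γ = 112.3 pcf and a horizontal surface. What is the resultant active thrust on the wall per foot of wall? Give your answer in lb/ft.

9670 lb/ft

P = ½ K_a γ H² = 0.5 × 0.32 × 112.3 × 23.2² = 9671 lb/ft.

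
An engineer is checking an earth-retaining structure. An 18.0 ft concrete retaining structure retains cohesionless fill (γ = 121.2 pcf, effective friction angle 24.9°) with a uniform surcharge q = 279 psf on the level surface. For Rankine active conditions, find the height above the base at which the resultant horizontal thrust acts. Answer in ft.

6.61 ft

K_a = 0.4074.
Triangular part P₁ = ½K_aγH² = 8000 at H/3 = 6.000 ft; rectangular part P₂ = K_a q H = 2046 at H/2 = 9.000 ft.
ȳ = (P₁·6.000 + P₂·9.000)/(P₁+P₂) = 6.611 ft.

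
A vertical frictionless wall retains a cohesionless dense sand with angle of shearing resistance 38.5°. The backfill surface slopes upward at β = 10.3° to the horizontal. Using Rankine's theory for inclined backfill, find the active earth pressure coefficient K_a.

0.241

K_a = cos β · (cos β − √(cos²β − cos²φ)) / (cos β + √(cos²β − cos²φ)).
cos β = 0.9839, cos φ = 0.7826, √(cos²β − cos²φ) = 0.5963.
K_a = 0.9839 × (0.9839 − 0.5963)/(0.9839 + 0.5963) = 0.2413.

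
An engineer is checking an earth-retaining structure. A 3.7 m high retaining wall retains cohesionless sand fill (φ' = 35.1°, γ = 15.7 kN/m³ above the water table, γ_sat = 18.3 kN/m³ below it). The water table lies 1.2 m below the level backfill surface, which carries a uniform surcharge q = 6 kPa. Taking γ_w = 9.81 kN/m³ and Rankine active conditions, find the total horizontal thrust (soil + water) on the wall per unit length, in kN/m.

59.6 kN/m

K_a = tan²(45° − φ/2) = 0.2698.
γ' = 18.3 − 9.81 = 8.490 kN/m³. h₂ = H − d_w = 2.5 m.
σ'_h: at surface K_a·q = 1.619; at WT K_a(q+γd_w) = 6.703; at base K_a(q+γd_w+γ'h₂) = 12.43 kPa.
P₁ = ½(1.619+6.703)×1.2 = 4.993; P₂ = ½(6.703+12.43)×2.5 = 23.92; P_w = ½γ_w h₂² = 30.66.
Total = 4.993+23.92+30.66 = 59.57 kN/m.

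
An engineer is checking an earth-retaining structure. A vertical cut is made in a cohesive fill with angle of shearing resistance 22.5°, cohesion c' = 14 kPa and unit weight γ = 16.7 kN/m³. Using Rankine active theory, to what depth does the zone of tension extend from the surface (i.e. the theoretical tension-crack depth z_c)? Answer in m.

2.51 m

K_a = tan²(45° − 22.5°/2) = 0.4465; √K_a = 0.6682.
The active pressure is zero where K_a γ z = 2c√K_a, so z_c = 2c/(γ√K_a) = 2×14/(16.7×0.6682) = 2.509 m.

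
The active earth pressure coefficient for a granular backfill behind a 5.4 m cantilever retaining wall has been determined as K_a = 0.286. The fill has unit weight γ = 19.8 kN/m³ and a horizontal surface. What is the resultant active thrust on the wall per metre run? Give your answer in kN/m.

82.6 kN/m

P = ½ K_a γ H² = 0.5 × 0.286 × 19.8 × 5.4² = 82.56 kN/m.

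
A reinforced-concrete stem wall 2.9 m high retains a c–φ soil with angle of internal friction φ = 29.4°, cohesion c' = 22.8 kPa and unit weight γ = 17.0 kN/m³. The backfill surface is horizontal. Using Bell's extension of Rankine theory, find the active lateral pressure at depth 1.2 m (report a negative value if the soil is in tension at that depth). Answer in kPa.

-19.7 kPa

K_a = (1 − sin φ)/(1 + sin φ) = 0.3415.
σ_a = K_a γ z − 2c√K_a = 0.3415×17.0×1.2 − 2×22.8×0.5844 = -19.68 kPa.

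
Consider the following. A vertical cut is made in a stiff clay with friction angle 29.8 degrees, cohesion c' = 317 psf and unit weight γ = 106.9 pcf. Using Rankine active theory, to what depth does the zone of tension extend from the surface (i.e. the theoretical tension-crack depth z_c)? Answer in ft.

10.2 ft

K_a = tan²(45° − 29.8°/2) = 0.3360; √K_a = 0.5797.
The active pressure is zero where K_a γ z = 2c√K_a, so z_c = 2c/(γ√K_a) = 2×317/(106.9×0.5797) = 10.23 ft.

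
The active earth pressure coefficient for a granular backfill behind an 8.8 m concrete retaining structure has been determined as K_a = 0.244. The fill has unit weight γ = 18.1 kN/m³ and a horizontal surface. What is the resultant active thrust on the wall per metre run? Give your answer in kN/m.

P = ½ K_a γ H² = 0.5 × 0.244 × 18.1 × 8.8² = 171.0 kN/m.

171 kN/m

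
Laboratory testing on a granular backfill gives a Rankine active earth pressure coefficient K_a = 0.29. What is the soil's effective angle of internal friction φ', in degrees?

K_a = tan²(45° − φ/2) ⇒ 45° − φ/2 = arctan(√0.29) = 28.30°.
φ = 2(45° − 28.30°) = 33.39°.

33.4°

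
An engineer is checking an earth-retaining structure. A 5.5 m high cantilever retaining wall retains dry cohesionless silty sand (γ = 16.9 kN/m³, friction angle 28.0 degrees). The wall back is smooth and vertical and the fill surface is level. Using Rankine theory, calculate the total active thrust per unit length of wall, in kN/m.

K_a = tan²(45° − φ/2) = 0.3610.
P_a = ½ K_a γ H² = 0.5 × 0.3610 × 16.9 × 5.5² = 92.28 kN/m.

92.3 kN/m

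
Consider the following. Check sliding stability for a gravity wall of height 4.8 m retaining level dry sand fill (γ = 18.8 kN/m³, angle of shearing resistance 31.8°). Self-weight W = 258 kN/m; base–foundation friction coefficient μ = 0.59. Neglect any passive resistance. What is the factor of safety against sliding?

K_a = tan²(45° − 31.8°/2) = 0.3098.
P_a = ½K_aγH² = 0.5×0.3098×18.8×4.8² = 67.09 kN/m, acting at H/3 = 1.600 m above the base.
FS_sliding = μW / P_a = 0.59×258 / 67.09 = 2.269.

2.27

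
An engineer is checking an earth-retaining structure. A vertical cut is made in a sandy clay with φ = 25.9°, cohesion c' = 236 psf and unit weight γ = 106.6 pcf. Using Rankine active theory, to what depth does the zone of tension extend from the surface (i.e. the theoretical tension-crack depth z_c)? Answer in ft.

K_a = tan²(45° − 25.9°/2) = 0.3920; √K_a = 0.6261.
The active pressure is zero where K_a γ z = 2c√K_a, so z_c = 2c/(γ√K_a) = 2×236/(106.6×0.6261) = 7.072 ft.

7.07 ft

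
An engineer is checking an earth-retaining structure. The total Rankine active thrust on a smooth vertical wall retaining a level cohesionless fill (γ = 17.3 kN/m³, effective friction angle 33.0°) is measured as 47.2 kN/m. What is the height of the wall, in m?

4.30 m

K_a = 0.2948. P_a = ½ K_a γ H² ⇒ H = √(2P_a/(K_a γ)).
H = √(2×47.2/(0.2948×17.3)) = 4.302 m.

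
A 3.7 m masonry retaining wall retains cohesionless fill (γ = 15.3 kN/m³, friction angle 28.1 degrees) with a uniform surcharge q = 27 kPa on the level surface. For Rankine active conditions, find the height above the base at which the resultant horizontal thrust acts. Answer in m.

K_a = 0.3596.
Triangular part P₁ = ½K_aγH² = 37.66 at H/3 = 1.233 m; rectangular part P₂ = K_a q H = 35.92 at H/2 = 1.850 m.
ȳ = (P₁·1.233 + P₂·1.850)/(P₁+P₂) = 1.534 m.

1.53 m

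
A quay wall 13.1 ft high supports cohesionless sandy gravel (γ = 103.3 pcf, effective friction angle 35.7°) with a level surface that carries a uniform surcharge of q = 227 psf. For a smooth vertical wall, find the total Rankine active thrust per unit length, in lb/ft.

K_a = tan²(45° − φ/2) = 0.2630.
Soil triangle: ½ K_a γ H² = 0.5×0.2630×103.3×13.1² = 2331 lb/ft.
Surcharge rectangle: K_a q H = 0.2630×227×13.1 = 782.1 lb/ft.
Total = 2331 + 782.1 = 3113 lb/ft.

3110 lb/ft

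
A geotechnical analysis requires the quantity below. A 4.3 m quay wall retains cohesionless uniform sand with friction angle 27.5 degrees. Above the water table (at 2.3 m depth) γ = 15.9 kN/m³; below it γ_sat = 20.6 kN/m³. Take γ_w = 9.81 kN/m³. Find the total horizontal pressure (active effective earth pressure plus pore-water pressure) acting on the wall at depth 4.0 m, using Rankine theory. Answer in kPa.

K_a = (1 − sin φ)/(1 + sin φ) = 0.3682.
γ' = 20.6 − 9.81 = 10.79 kN/m³.
Effective vertical stress at 4.0 m: σ'_v = 15.9×2.3 + 10.79×1.70 = 54.91 kPa.
σ'_h = K_a σ'_v = 0.3682 × 54.91 = 20.22 kPa; u = γ_w × 1.70 = 16.68 kPa.
Total σ_h = 20.22 + 16.68 = 36.90 kPa.

36.9 kPa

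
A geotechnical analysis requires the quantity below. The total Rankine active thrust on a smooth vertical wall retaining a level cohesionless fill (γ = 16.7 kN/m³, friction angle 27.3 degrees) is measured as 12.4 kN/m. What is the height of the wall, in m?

K_a = 0.3711. P_a = ½ K_a γ H² ⇒ H = √(2P_a/(K_a γ)).
H = √(2×12.4/(0.3711×16.7)) = 2.000 m.

2.00 m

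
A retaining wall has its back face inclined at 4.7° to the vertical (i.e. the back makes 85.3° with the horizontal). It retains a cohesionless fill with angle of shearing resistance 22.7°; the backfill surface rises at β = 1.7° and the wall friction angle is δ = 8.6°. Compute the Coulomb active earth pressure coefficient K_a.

K_a = sin²(α+φ) / [sin²α · sin(α−δ) · (1 + √{sin(φ+δ)sin(φ−β) / (sin(α−δ)sin(α+β))})²].
With α = 85.3°, φ = 22.7°, δ = 8.6°, β = 1.7°: K_a = 0.4527.

0.453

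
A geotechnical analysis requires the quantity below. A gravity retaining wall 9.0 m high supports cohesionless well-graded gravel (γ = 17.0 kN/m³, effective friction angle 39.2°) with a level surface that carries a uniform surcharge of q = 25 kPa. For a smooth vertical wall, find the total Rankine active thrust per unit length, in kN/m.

K_a = tan²(45° − φ/2) = 0.2255.
Soil triangle: ½ K_a γ H² = 0.5×0.2255×17.0×9.0² = 155.2 kN/m.
Surcharge rectangle: K_a q H = 0.2255×25×9.0 = 50.73 kN/m.
Total = 155.2 + 50.73 = 206.0 kN/m.

206 kN/m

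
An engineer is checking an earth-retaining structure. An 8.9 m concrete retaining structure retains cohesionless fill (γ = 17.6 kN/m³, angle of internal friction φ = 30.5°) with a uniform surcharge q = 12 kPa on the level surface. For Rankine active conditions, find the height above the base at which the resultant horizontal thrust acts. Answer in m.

3.16 m

K_a = 0.3267.
Triangular part P₁ = ½K_aγH² = 227.7 at H/3 = 2.967 m; rectangular part P₂ = K_a q H = 34.89 at H/2 = 4.450 m.
ȳ = (P₁·2.967 + P₂·4.450)/(P₁+P₂) = 3.164 m.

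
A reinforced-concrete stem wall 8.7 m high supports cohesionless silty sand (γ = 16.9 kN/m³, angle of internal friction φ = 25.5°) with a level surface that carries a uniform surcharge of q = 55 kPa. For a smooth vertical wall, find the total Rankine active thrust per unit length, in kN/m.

445 kN/m

K_a = tan²(45° − φ/2) = 0.3981.
Soil triangle: ½ K_a γ H² = 0.5×0.3981×16.9×8.7² = 254.6 kN/m.
Surcharge rectangle: K_a q H = 0.3981×55×8.7 = 190.5 kN/m.
Total = 254.6 + 190.5 = 445.1 kN/m.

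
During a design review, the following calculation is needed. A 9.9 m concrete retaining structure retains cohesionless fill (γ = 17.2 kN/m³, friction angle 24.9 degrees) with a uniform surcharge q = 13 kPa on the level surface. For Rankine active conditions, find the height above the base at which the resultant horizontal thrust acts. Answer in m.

3.52 m

K_a = 0.4074.
Triangular part P₁ = ½K_aγH² = 343.4 at H/3 = 3.300 m; rectangular part P₂ = K_a q H = 52.44 at H/2 = 4.950 m.
ȳ = (P₁·3.300 + P₂·4.950)/(P₁+P₂) = 3.519 m.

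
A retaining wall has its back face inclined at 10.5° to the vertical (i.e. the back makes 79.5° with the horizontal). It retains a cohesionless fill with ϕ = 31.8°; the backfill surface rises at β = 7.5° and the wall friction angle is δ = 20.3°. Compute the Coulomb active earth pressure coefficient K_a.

K_a = sin²(α+φ) / [sin²α · sin(α−δ) · (1 + √{sin(φ+δ)sin(φ−β) / (sin(α−δ)sin(α+β))})²].
With α = 79.5°, φ = 31.8°, δ = 20.3°, β = 7.5°: K_a = 0.4006.

0.401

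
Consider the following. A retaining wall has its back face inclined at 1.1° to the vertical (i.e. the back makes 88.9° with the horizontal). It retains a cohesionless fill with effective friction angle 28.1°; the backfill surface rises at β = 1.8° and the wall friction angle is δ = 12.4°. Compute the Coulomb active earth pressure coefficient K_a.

K_a = sin²(α+φ) / [sin²α · sin(α−δ) · (1 + √{sin(φ+δ)sin(φ−β) / (sin(α−δ)sin(α+β))})²].
With α = 88.9°, φ = 28.1°, δ = 12.4°, β = 1.8°: K_a = 0.3426.

0.343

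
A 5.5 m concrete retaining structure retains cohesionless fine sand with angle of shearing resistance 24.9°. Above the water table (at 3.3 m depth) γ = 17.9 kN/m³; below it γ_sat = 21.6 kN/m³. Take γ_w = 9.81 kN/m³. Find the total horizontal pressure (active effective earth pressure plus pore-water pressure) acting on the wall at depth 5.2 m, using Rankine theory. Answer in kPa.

K_a = (1 − sin φ)/(1 + sin φ) = 0.4074.
γ' = 21.6 − 9.81 = 11.79 kN/m³.
Effective vertical stress at 5.2 m: σ'_v = 17.9×3.3 + 11.79×1.90 = 81.47 kPa.
σ'_h = K_a σ'_v = 0.4074 × 81.47 = 33.19 kPa; u = γ_w × 1.90 = 18.64 kPa.
Total σ_h = 33.19 + 18.64 = 51.83 kPa.

51.8 kPa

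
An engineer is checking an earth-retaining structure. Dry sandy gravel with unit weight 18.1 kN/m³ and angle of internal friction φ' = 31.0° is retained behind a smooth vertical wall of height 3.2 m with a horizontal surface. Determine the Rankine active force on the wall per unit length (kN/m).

29.7 kN/m

K_a = tan²(45° − φ/2) = 0.3201.
P_a = ½ K_a γ H² = 0.5 × 0.3201 × 18.1 × 3.2² = 29.66 kN/m.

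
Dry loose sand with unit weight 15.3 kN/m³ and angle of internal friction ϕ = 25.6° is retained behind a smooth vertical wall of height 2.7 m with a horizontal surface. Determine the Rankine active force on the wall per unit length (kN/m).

K_a = tan²(45° − φ/2) = 0.3966.
P_a = ½ K_a γ H² = 0.5 × 0.3966 × 15.3 × 2.7² = 22.12 kN/m.

22.1 kN/m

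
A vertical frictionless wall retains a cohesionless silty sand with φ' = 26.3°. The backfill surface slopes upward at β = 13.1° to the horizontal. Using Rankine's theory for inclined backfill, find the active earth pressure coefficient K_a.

0.427

K_a = cos β · (cos β − √(cos²β − cos²φ)) / (cos β + √(cos²β − cos²φ)).
cos β = 0.9740, cos φ = 0.8965, √(cos²β − cos²φ) = 0.3807.
K_a = 0.9740 × (0.9740 − 0.3807)/(0.9740 + 0.3807) = 0.4265.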